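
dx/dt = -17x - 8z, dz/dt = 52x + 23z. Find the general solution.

x(t) = -K_1e^(3t)sin(4t) - K_1e^(3t)cos(4t) - K_2e^(3t)sin(4t) + K_2e^(3t)cos(4t), z(t) = 2K_1e^(3t)sin(4t) + 3K_1e^(3t)cos(4t) + 3K_2e^(3t)sin(4t) - 2K_2e^(3t)cos(4t)

Coefficient matrix A = [[-17, -8], [52, 23]].
Characteristic polynomial det(A - λI) = λ^2 - 6λ + 25 = 0.
Eigenvalues λ = 3 ± 4i (complex conjugate pair).
For λ=3+4i: an eigenvector is (-1,3) - i(-1,2) = (-1 + i, 3 - 2i).
A real fundamental pair from Re and Im of e^((3+4i)t)v: X_1 = e^(3t)(cos(4t)·(-1,3) + sin(4t)·(-1,2)), X_2 = e^(3t)(sin(4t)·(-1,3) - cos(4t)·(-1,2)).
General solution: K_1X_1 + K_2X_2.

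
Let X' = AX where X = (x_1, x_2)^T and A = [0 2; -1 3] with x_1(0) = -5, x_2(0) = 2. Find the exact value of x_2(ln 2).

A = [[0,2],[-1,3]]; eigenvalues λ = 2, 1.
Eigenvectors: (1,1) for λ=2, (2,1) for λ=1.
From the initial condition, c_1 = 9, c_2 = -7.
x_2(ln 2) = (9)(2^2)(1) + (-7)(2^1)(1) = 22.

22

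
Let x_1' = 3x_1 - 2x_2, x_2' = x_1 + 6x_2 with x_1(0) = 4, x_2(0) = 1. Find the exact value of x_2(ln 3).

1053

A = [[3,-2],[1,6]]; eigenvalues λ = 5, 4.
Eigenvectors: (1,-1) for λ=5, (-2,1) for λ=4.
From the initial condition, c_1 = -6, c_2 = -5.
x_2(ln 3) = (-6)(3^5)(-1) + (-5)(3^4)(1) = 1053.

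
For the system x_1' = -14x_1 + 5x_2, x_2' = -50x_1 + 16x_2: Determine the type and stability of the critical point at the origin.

unstable spiral

A = [[-14,5],[-50,16]]; det(A-λI) = λ^2 - 2λ + 26.
λ = 1 ± 5i: positive real part.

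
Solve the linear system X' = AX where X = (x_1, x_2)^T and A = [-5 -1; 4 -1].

x_1(t) = -c_1e^(-3t) - c_2te^(-3t) + 2c_2e^(-3t), x_2(t) = 2c_1e^(-3t) + 2c_2te^(-3t) - 3c_2e^(-3t)

Coefficient matrix A = [[-5, -1], [4, -1]].
Characteristic polynomial det(A - λI) = λ^2 + 6λ + 9 = 0.
Single eigenvalue λ = -3 with algebraic multiplicity 2.
Eigenvector v = (-1,2); generalized eigenvector w with (A-λI)w=v is (2,-3).
General solution: e^(-3t)[c_1·v + c_2·(t·v + w)].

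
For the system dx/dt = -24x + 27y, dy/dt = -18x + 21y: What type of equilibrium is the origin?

A = [[-24,27],[-18,21]]; det(A-λI) = λ^2 + 3λ - 18.
λ = 3, -6: opposite signs.

saddle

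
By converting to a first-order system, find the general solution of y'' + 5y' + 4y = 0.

Let x_1 = y, x_2 = y'. Then x_1' = x_2 and x_2' = -4x_1 - 5x_2.
A = [[0,1],[-4,-5]]; det(A-λI) = λ^2 + 5λ + 4.
Eigenvalues λ = -1, -4 with eigenvectors (1,-1), (1,-4).

y(t) = K_1e^(-t) + K_2e^(-4t)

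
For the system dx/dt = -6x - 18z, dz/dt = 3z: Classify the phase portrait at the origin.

A = [[-6,-18],[0,3]]; det(A-λI) = λ^2 + 3λ - 18.
λ = 3, -6: opposite signs.

saddle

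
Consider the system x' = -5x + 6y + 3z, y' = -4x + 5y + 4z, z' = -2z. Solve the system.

Coefficient matrix A = [[-5, 6, 3], [-4, 5, 4], [0, 0, -2]].
det(A - λI) = 0 gives eigenvalues λ = -1, 1, -2.
For λ=-1: eigenvector (3,2,0).
For λ=1: eigenvector (1,1,0).
For λ=-2: eigenvector (1,0,1).
General solution: K_1e^(-t)(3,2,0) + K_2e^(t)(1,1,0) + K_3e^(-2t)(1,0,1).

x(t) = 3K_1e^(-t) + K_2e^(t) + K_3e^(-2t), y(t) = 2K_1e^(-t) + K_2e^(t), z(t) = K_3e^(-2t)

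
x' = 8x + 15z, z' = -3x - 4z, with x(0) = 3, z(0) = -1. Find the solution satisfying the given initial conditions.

x(t) = e^(2t)sin(3t) + 3e^(2t)cos(3t), z(t) = -e^(2t)sin(3t) - e^(2t)cos(3t)

Coefficient matrix A = [[8, 15], [-3, -4]].
Characteristic polynomial det(A - λI) = λ^2 - 4λ + 13 = 0.
Eigenvalues λ = 2 ± 3i (complex conjugate pair).
For λ=2+3i: an eigenvector is (-1,0) - i(-2,1) = (-1 + 2i, 0 - i).
A real fundamental pair from Re and Im of e^((2+3i)t)v: X_1 = e^(2t)(cos(3t)·(-1,0) + sin(3t)·(-2,1)), X_2 = e^(2t)(sin(3t)·(-1,0) - cos(3t)·(-2,1)).
General solution: C_1X_1 + C_2X_2.
Applying x(0)=3, z(0)=-1 gives C_1=-1, C_2=1.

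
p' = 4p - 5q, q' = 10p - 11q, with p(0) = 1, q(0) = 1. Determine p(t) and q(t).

p(t) = e^(-t), q(t) = e^(-t)

Coefficient matrix A = [[4, -5], [10, -11]].
Characteristic polynomial det(A - λI) = λ^2 + 7λ + 6 = 0.
Eigenvalues λ = -6, -1.
For λ=-6: (A-λI) row 1 is [10, -5], so an eigenvector is (1, 2).
For λ=-1: (A-λI) row 1 is [5, -5], so an eigenvector is (-1, -1).
General solution: C_1e^(-6t)(1,2) + C_2e^(-t)(-1,-1).
Applying p(0)=1, q(0)=1 gives C_1=0, C_2=-1.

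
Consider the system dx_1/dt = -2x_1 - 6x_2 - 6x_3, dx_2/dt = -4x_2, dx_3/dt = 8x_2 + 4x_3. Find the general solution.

Coefficient matrix A = [[-2, -6, -6], [0, -4, 0], [0, 8, 4]].
det(A - λI) = 0 gives eigenvalues λ = 4, -2, -4.
For λ=4: eigenvector (1,0,-1).
For λ=-2: eigenvector (1,0,0).
For λ=-4: eigenvector (0,1,-1).
General solution: K_1e^(4t)(1,0,-1) + K_2e^(-2t)(1,0,0) + K_3e^(-4t)(0,1,-1).

x_1(t) = K_1e^(4t) + K_2e^(-2t), x_2(t) = K_3e^(-4t), x_3(t) = -K_1e^(4t) - K_3e^(-4t)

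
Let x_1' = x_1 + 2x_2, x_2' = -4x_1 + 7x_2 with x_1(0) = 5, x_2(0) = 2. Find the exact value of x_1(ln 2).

-32

A = [[1,2],[-4,7]]; eigenvalues λ = 3, 5.
Eigenvectors: (1,1) for λ=3, (-1,-2) for λ=5.
From the initial condition, c_1 = 8, c_2 = 3.
x_1(ln 2) = (8)(2^3)(1) + (3)(2^5)(-1) = -32.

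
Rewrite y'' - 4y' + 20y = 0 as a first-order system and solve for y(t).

Let x_1 = y, x_2 = y'. Then x_1' = x_2 and x_2' = -20x_1 + 4x_2.
A = [[0,1],[-20,4]]; det(A-λI) = λ^2 - 4λ + 20.
Eigenvalues λ = 2 ± 4i.

y(t) = c_1e^(2t)cos(4t) + c_2e^(2t)sin(4t)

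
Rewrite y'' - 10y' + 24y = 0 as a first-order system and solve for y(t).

Let x_1 = y, x_2 = y'. Then x_1' = x_2 and x_2' = -24x_1 + 10x_2.
A = [[0,1],[-24,10]]; det(A-λI) = λ^2 - 10λ + 24.
Eigenvalues λ = 6, 4 with eigenvectors (1,6), (1,4).

y(t) = c_1e^(6t) + c_2e^(4t)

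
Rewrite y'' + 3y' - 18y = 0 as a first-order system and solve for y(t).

Let x_1 = y, x_2 = y'. Then x_1' = x_2 and x_2' = 18x_1 - 3x_2.
A = [[0,1],[18,-3]]; det(A-λI) = λ^2 + 3λ - 18.
Eigenvalues λ = 3, -6 with eigenvectors (1,3), (1,-6).

y(t) = K_1e^(3t) + K_2e^(-6t)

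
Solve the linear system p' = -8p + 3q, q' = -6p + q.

p(t) = -C_1e^(-2t) + C_2e^(-5t), q(t) = -2C_1e^(-2t) + C_2e^(-5t)

Coefficient matrix A = [[-8, 3], [-6, 1]].
Characteristic polynomial det(A - λI) = λ^2 + 7λ + 10 = 0.
Eigenvalues λ = -2, -5.
For λ=-2: (A-λI) row 1 is [-6, 3], so an eigenvector is (-1, -2).
For λ=-5: (A-λI) row 1 is [-3, 3], so an eigenvector is (1, 1).
General solution: C_1e^(-2t)(-1,-2) + C_2e^(-5t)(1,1).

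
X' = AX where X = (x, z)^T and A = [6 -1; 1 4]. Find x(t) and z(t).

x(t) = -c_1e^(5t) - c_2te^(5t) + 2c_2e^(5t), z(t) = -c_1e^(5t) - c_2te^(5t) + 3c_2e^(5t)

Coefficient matrix A = [[6, -1], [1, 4]].
Characteristic polynomial det(A - λI) = λ^2 - 10λ + 25 = 0.
Single eigenvalue λ = 5 with algebraic multiplicity 2.
Eigenvector v = (-1,-1); generalized eigenvector w with (A-λI)w=v is (2,3).
General solution: e^(5t)[c_1·v + c_2·(t·v + w)].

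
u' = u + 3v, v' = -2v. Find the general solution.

Coefficient matrix A = [[1, 3], [0, -2]].
Characteristic polynomial det(A - λI) = λ^2 + λ - 2 = 0.
Eigenvalues λ = -2, 1.
For λ=-2: (A-λI) row 1 is [3, 3], so an eigenvector is (1, -1).
For λ=1: (A-λI) row 1 is [0, 3], so an eigenvector is (1, 0).
General solution: C_1e^(-2t)(1,-1) + C_2e^(t)(1,0).

u(t) = C_1e^(-2t) + C_2e^(t), v(t) = -C_1e^(-2t)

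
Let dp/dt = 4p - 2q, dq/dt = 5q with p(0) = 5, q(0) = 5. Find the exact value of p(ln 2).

A = [[4,-2],[0,5]]; eigenvalues λ = 5, 4.
Eigenvectors: (2,-1) for λ=5, (-1,0) for λ=4.
From the initial condition, c_1 = -5, c_2 = -15.
p(ln 2) = (-5)(2^5)(2) + (-15)(2^4)(-1) = -80.

-80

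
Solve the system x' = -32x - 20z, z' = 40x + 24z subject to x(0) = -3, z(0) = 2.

x(t) = 11e^(-4t)sin(4t) - 3e^(-4t)cos(4t), z(t) = -16e^(-4t)sin(4t) + 2e^(-4t)cos(4t)

Coefficient matrix A = [[-32, -20], [40, 24]].
Characteristic polynomial det(A - λI) = λ^2 + 8λ + 32 = 0.
Eigenvalues λ = -4 ± 4i (complex conjugate pair).
For λ=-4+4i: an eigenvector is (-2,3) - i(-1,1) = (-2 + i, 3 - i).
A real fundamental pair from Re and Im of e^((-4+4i)t)v: X_1 = e^(-4t)(cos(4t)·(-2,3) + sin(4t)·(-1,1)), X_2 = e^(-4t)(sin(4t)·(-2,3) - cos(4t)·(-1,1)).
General solution: c_1X_1 + c_2X_2.
Applying x(0)=-3, z(0)=2 gives c_1=-1, c_2=-5.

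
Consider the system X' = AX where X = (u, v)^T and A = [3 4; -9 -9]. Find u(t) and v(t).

Coefficient matrix A = [[3, 4], [-9, -9]].
Characteristic polynomial det(A - λI) = λ^2 + 6λ + 9 = 0.
Single eigenvalue λ = -3 with algebraic multiplicity 2.
Eigenvector v = (2,-3); generalized eigenvector w with (A-λI)w=v is (1,-1).
General solution: e^(-3t)[K_1·v + K_2·(t·v + w)].

u(t) = 2K_1e^(-3t) + 2K_2te^(-3t) + K_2e^(-3t), v(t) = -3K_1e^(-3t) - 3K_2te^(-3t) - K_2e^(-3t)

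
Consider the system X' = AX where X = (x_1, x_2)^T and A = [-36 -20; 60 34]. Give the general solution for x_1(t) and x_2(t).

x_1(t) = -2c_1e^(-6t) + c_2e^(4t), x_2(t) = 3c_1e^(-6t) - 2c_2e^(4t)

Coefficient matrix A = [[-36, -20], [60, 34]].
Characteristic polynomial det(A - λI) = λ^2 + 2λ - 24 = 0.
Eigenvalues λ = -6, 4.
For λ=-6: (A-λI) row 1 is [-30, -20], so an eigenvector is (-2, 3).
For λ=4: (A-λI) row 1 is [-40, -20], so an eigenvector is (1, -2).
General solution: c_1e^(-6t)(-2,3) + c_2e^(4t)(1,-2).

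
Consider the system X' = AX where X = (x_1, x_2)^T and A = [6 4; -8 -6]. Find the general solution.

x_1(t) = K_1e^(-2t) + K_2e^(2t), x_2(t) = -2K_1e^(-2t) - K_2e^(2t)

Coefficient matrix A = [[6, 4], [-8, -6]].
Characteristic polynomial det(A - λI) = λ^2 - 4 = 0.
Eigenvalues λ = -2, 2.
For λ=-2: (A-λI) row 1 is [8, 4], so an eigenvector is (1, -2).
For λ=2: (A-λI) row 1 is [4, 4], so an eigenvector is (1, -1).
General solution: K_1e^(-2t)(1,-2) + K_2e^(2t)(1,-1).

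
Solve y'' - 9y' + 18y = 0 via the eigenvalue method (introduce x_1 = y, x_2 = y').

y(t) = K_1e^(6t) + K_2e^(3t)

Let x_1 = y, x_2 = y'. Then x_1' = x_2 and x_2' = -18x_1 + 9x_2.
A = [[0,1],[-18,9]]; det(A-λI) = λ^2 - 9λ + 18.
Eigenvalues λ = 6, 3 with eigenvectors (1,6), (1,3).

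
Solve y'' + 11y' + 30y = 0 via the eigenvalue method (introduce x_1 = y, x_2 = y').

y(t) = c_1e^(-5t) + c_2e^(-6t)

Let x_1 = y, x_2 = y'. Then x_1' = x_2 and x_2' = -30x_1 - 11x_2.
A = [[0,1],[-30,-11]]; det(A-λI) = λ^2 + 11λ + 30.
Eigenvalues λ = -5, -6 with eigenvectors (1,-5), (1,-6).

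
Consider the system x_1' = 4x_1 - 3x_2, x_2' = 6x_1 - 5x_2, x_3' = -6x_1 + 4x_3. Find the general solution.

x_1(t) = C_1e^(t) - C_2e^(-2t), x_2(t) = C_1e^(t) - 2C_2e^(-2t), x_3(t) = 2C_1e^(t) - C_2e^(-2t) + C_3e^(4t)

Coefficient matrix A = [[4, -3, 0], [6, -5, 0], [-6, 0, 4]].
det(A - λI) = 0 gives eigenvalues λ = 1, -2, 4.
For λ=1: eigenvector (1,1,2).
For λ=-2: eigenvector (-1,-2,-1).
For λ=4: eigenvector (0,0,1).
General solution: C_1e^(t)(1,1,2) + C_2e^(-2t)(-1,-2,-1) + C_3e^(4t)(0,0,1).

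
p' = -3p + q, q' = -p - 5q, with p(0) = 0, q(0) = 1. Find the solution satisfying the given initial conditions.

p(t) = te^(-4t), q(t) = -te^(-4t) + e^(-4t)

Coefficient matrix A = [[-3, 1], [-1, -5]].
Characteristic polynomial det(A - λI) = λ^2 + 8λ + 16 = 0.
Single eigenvalue λ = -4 with algebraic multiplicity 2.
Eigenvector v = (1,-1); generalized eigenvector w with (A-λI)w=v is (2,-1).
General solution: e^(-4t)[K_1·v + K_2·(t·v + w)].
Applying p(0)=0, q(0)=1 gives K_1=-2, K_2=1.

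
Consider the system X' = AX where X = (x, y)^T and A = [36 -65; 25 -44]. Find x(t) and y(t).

x(t) = 2C_1e^(-4t)sin(5t) - 3C_1e^(-4t)cos(5t) - 3C_2e^(-4t)sin(5t) - 2C_2e^(-4t)cos(5t), y(t) = C_1e^(-4t)sin(5t) - 2C_1e^(-4t)cos(5t) - 2C_2e^(-4t)sin(5t) - C_2e^(-4t)cos(5t)

Coefficient matrix A = [[36, -65], [25, -44]].
Characteristic polynomial det(A - λI) = λ^2 + 8λ + 41 = 0.
Eigenvalues λ = -4 ± 5i (complex conjugate pair).
For λ=-4+5i: an eigenvector is (-3,-2) - i(2,1) = (-3 - 2i, -2 - i).
A real fundamental pair from Re and Im of e^((-4+5i)t)v: X_1 = e^(-4t)(cos(5t)·(-3,-2) + sin(5t)·(2,1)), X_2 = e^(-4t)(sin(5t)·(-3,-2) - cos(5t)·(2,1)).
General solution: C_1X_1 + C_2X_2.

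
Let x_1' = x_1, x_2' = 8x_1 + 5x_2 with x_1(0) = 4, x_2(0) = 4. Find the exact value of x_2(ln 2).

368

A = [[1,0],[8,5]]; eigenvalues λ = 5, 1.
Eigenvectors: (0,1) for λ=5, (1,-2) for λ=1.
From the initial condition, c_1 = 12, c_2 = 4.
x_2(ln 2) = (12)(2^5)(1) + (4)(2^1)(-2) = 368.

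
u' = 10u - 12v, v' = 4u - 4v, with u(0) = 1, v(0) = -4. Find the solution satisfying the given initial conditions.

Coefficient matrix A = [[10, -12], [4, -4]].
Characteristic polynomial det(A - λI) = λ^2 - 6λ + 8 = 0.
Eigenvalues λ = 2, 4.
For λ=2: (A-λI) row 1 is [8, -12], so an eigenvector is (3, 2).
For λ=4: (A-λI) row 1 is [6, -12], so an eigenvector is (2, 1).
General solution: K_1e^(2t)(3,2) + K_2e^(4t)(2,1).
Applying u(0)=1, v(0)=-4 gives K_1=-9, K_2=14.

u(t) = 28e^(4t) - 27e^(2t), v(t) = 14e^(4t) - 18e^(2t)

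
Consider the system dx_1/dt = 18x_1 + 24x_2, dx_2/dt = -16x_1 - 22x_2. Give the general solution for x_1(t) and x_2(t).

Coefficient matrix A = [[18, 24], [-16, -22]].
Characteristic polynomial det(A - λI) = λ^2 + 4λ - 12 = 0.
Eigenvalues λ = -6, 2.
For λ=-6: (A-λI) row 1 is [24, 24], so an eigenvector is (-1, 1).
For λ=2: (A-λI) row 1 is [16, 24], so an eigenvector is (3, -2).
General solution: K_1e^(-6t)(-1,1) + K_2e^(2t)(3,-2).

x_1(t) = -K_1e^(-6t) + 3K_2e^(2t), x_2(t) = K_1e^(-6t) - 2K_2e^(2t)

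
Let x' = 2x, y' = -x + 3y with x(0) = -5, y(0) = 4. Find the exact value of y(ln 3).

A = [[2,0],[-1,3]]; eigenvalues λ = 2, 3.
Eigenvectors: (-1,-1) for λ=2, (0,1) for λ=3.
From the initial condition, c_1 = 5, c_2 = 9.
y(ln 3) = (5)(3^2)(-1) + (9)(3^3)(1) = 198.

198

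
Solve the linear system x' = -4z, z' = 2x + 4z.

Coefficient matrix A = [[0, -4], [2, 4]].
Characteristic polynomial det(A - λI) = λ^2 - 4λ + 8 = 0.
Eigenvalues λ = 2 ± 2i (complex conjugate pair).
For λ=2+2i: an eigenvector is (1,-1) - i(1,0) = (1 - i, -1).
A real fundamental pair from Re and Im of e^((2+2i)t)v: X_1 = e^(2t)(cos(2t)·(1,-1) + sin(2t)·(1,0)), X_2 = e^(2t)(sin(2t)·(1,-1) - cos(2t)·(1,0)).
General solution: c_1X_1 + c_2X_2.

x(t) = c_1e^(2t)sin(2t) + c_1e^(2t)cos(2t) + c_2e^(2t)sin(2t) - c_2e^(2t)cos(2t), z(t) = -c_1e^(2t)cos(2t) - c_2e^(2t)sin(2t)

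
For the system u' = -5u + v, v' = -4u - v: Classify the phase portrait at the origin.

A = [[-5,1],[-4,-1]]; det(A-λI) = λ^2 + 6λ + 9.
repeated λ = -3 with a single eigenvector.

stable improper node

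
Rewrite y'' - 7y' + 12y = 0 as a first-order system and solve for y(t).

Let x_1 = y, x_2 = y'. Then x_1' = x_2 and x_2' = -12x_1 + 7x_2.
A = [[0,1],[-12,7]]; det(A-λI) = λ^2 - 7λ + 12.
Eigenvalues λ = 3, 4 with eigenvectors (1,3), (1,4).

y(t) = C_1e^(3t) + C_2e^(4t)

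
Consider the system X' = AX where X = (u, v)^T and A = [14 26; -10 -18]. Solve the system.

Coefficient matrix A = [[14, 26], [-10, -18]].
Characteristic polynomial det(A - λI) = λ^2 + 4λ + 8 = 0.
Eigenvalues λ = -2 ± 2i (complex conjugate pair).
For λ=-2+2i: an eigenvector is (2,-1) - i(3,-2) = (2 - 3i, -1 + 2i).
A real fundamental pair from Re and Im of e^((-2+2i)t)v: X_1 = e^(-2t)(cos(2t)·(2,-1) + sin(2t)·(3,-2)), X_2 = e^(-2t)(sin(2t)·(2,-1) - cos(2t)·(3,-2)).
General solution: C_1X_1 + C_2X_2.

u(t) = 3C_1e^(-2t)sin(2t) + 2C_1e^(-2t)cos(2t) + 2C_2e^(-2t)sin(2t) - 3C_2e^(-2t)cos(2t), v(t) = -2C_1e^(-2t)sin(2t) - C_1e^(-2t)cos(2t) - C_2e^(-2t)sin(2t) + 2C_2e^(-2t)cos(2t)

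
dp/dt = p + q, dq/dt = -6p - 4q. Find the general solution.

Coefficient matrix A = [[1, 1], [-6, -4]].
Characteristic polynomial det(A - λI) = λ^2 + 3λ + 2 = 0.
Eigenvalues λ = -1, -2.
For λ=-1: (A-λI) row 1 is [2, 1], so an eigenvector is (-1, 2).
For λ=-2: (A-λI) row 1 is [3, 1], so an eigenvector is (1, -3).
General solution: c_1e^(-t)(-1,2) + c_2e^(-2t)(1,-3).

p(t) = -c_1e^(-t) + c_2e^(-2t), q(t) = 2c_1e^(-t) - 3c_2e^(-2t)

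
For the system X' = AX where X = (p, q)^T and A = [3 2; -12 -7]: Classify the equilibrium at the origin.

A = [[3,2],[-12,-7]]; det(A-λI) = λ^2 + 4λ + 3.
λ = -1, -3: both negative.

stable node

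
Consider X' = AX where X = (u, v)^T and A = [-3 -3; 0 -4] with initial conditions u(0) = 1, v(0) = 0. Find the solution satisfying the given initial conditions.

u(t) = e^(-3t), v(t) = 0

Coefficient matrix A = [[-3, -3], [0, -4]].
Characteristic polynomial det(A - λI) = λ^2 + 7λ + 12 = 0.
Eigenvalues λ = -4, -3.
For λ=-4: (A-λI) row 1 is [1, -3], so an eigenvector is (-3, -1).
For λ=-3: (A-λI) row 1 is [0, -3], so an eigenvector is (1, 0).
General solution: K_1e^(-4t)(-3,-1) + K_2e^(-3t)(1,0).
Applying u(0)=1, v(0)=0 gives K_1=0, K_2=1.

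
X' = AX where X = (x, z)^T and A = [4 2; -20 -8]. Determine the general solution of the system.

Coefficient matrix A = [[4, 2], [-20, -8]].
Characteristic polynomial det(A - λI) = λ^2 + 4λ + 8 = 0.
Eigenvalues λ = -2 ± 2i (complex conjugate pair).
For λ=-2+2i: an eigenvector is (-1,3) - i(0,1) = (-1, 3 - i).
A real fundamental pair from Re and Im of e^((-2+2i)t)v: X_1 = e^(-2t)(cos(2t)·(-1,3) + sin(2t)·(0,1)), X_2 = e^(-2t)(sin(2t)·(-1,3) - cos(2t)·(0,1)).
General solution: C_1X_1 + C_2X_2.

x(t) = -C_1e^(-2t)cos(2t) - C_2e^(-2t)sin(2t), z(t) = C_1e^(-2t)sin(2t) + 3C_1e^(-2t)cos(2t) + 3C_2e^(-2t)sin(2t) - C_2e^(-2t)cos(2t)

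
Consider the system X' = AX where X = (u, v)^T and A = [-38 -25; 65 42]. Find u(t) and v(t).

u(t) = -2C_1e^(2t)sin(5t) - C_1e^(2t)cos(5t) - C_2e^(2t)sin(5t) + 2C_2e^(2t)cos(5t), v(t) = 3C_1e^(2t)sin(5t) + 2C_1e^(2t)cos(5t) + 2C_2e^(2t)sin(5t) - 3C_2e^(2t)cos(5t)

Coefficient matrix A = [[-38, -25], [65, 42]].
Characteristic polynomial det(A - λI) = λ^2 - 4λ + 29 = 0.
Eigenvalues λ = 2 ± 5i (complex conjugate pair).
For λ=2+5i: an eigenvector is (-1,2) - i(-2,3) = (-1 + 2i, 2 - 3i).
A real fundamental pair from Re and Im of e^((2+5i)t)v: X_1 = e^(2t)(cos(5t)·(-1,2) + sin(5t)·(-2,3)), X_2 = e^(2t)(sin(5t)·(-1,2) - cos(5t)·(-2,3)).
General solution: C_1X_1 + C_2X_2.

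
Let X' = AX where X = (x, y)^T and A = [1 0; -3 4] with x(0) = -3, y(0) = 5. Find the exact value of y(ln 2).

A = [[1,0],[-3,4]]; eigenvalues λ = 1, 4.
Eigenvectors: (-1,-1) for λ=1, (0,1) for λ=4.
From the initial condition, c_1 = 3, c_2 = 8.
y(ln 2) = (3)(2^1)(-1) + (8)(2^4)(1) = 122.

122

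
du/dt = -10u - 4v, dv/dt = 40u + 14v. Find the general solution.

Coefficient matrix A = [[-10, -4], [40, 14]].
Characteristic polynomial det(A - λI) = λ^2 - 4λ + 20 = 0.
Eigenvalues λ = 2 ± 4i (complex conjugate pair).
For λ=2+4i: an eigenvector is (0,-1) - i(1,-3) = (0 - i, -1 + 3i).
A real fundamental pair from Re and Im of e^((2+4i)t)v: X_1 = e^(2t)(cos(4t)·(0,-1) + sin(4t)·(1,-3)), X_2 = e^(2t)(sin(4t)·(0,-1) - cos(4t)·(1,-3)).
General solution: C_1X_1 + C_2X_2.

u(t) = C_1e^(2t)sin(4t) - C_2e^(2t)cos(4t), v(t) = -3C_1e^(2t)sin(4t) - C_1e^(2t)cos(4t) - C_2e^(2t)sin(4t) + 3C_2e^(2t)cos(4t)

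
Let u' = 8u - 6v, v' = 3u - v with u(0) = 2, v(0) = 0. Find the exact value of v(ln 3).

A = [[8,-6],[3,-1]]; eigenvalues λ = 5, 2.
Eigenvectors: (-2,-1) for λ=5, (-1,-1) for λ=2.
From the initial condition, c_1 = -2, c_2 = 2.
v(ln 3) = (-2)(3^5)(-1) + (2)(3^2)(-1) = 468.

468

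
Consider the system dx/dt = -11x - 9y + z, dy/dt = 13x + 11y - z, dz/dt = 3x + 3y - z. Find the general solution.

Coefficient matrix A = [[-11, -9, 1], [13, 11, -1], [3, 3, -1]].
det(A - λI) = 0 gives eigenvalues λ = 2, -2, -1.
For λ=2: eigenvector (-2,3,1).
For λ=-2: eigenvector (-1,1,0).
For λ=-1: eigenvector (-1,1,-1).
General solution: K_1e^(2t)(-2,3,1) + K_2e^(-2t)(-1,1,0) + K_3e^(-t)(-1,1,-1).

x(t) = -2K_1e^(2t) - K_2e^(-2t) - K_3e^(-t), y(t) = 3K_1e^(2t) + K_2e^(-2t) + K_3e^(-t), z(t) = K_1e^(2t) - K_3e^(-t)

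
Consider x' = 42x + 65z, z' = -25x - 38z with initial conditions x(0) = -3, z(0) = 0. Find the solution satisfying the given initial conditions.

Coefficient matrix A = [[42, 65], [-25, -38]].
Characteristic polynomial det(A - λI) = λ^2 - 4λ + 29 = 0.
Eigenvalues λ = 2 ± 5i (complex conjugate pair).
For λ=2+5i: an eigenvector is (2,-1) - i(3,-2) = (2 - 3i, -1 + 2i).
A real fundamental pair from Re and Im of e^((2+5i)t)v: X_1 = e^(2t)(cos(5t)·(2,-1) + sin(5t)·(3,-2)), X_2 = e^(2t)(sin(5t)·(2,-1) - cos(5t)·(3,-2)).
General solution: c_1X_1 + c_2X_2.
Applying x(0)=-3, z(0)=0 gives c_1=-6, c_2=-3.

x(t) = -24e^(2t)sin(5t) - 3e^(2t)cos(5t), z(t) = 15e^(2t)sin(5t)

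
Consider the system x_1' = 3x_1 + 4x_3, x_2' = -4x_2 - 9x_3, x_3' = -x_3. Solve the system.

x_1(t) = -K_1e^(-t) + K_3e^(3t), x_2(t) = -3K_1e^(-t) + K_2e^(-4t), x_3(t) = K_1e^(-t)

Coefficient matrix A = [[3, 0, 4], [0, -4, -9], [0, 0, -1]].
det(A - λI) = 0 gives eigenvalues λ = -1, -4, 3.
For λ=-1: eigenvector (-1,-3,1).
For λ=-4: eigenvector (0,1,0).
For λ=3: eigenvector (1,0,0).
General solution: K_1e^(-t)(-1,-3,1) + K_2e^(-4t)(0,1,0) + K_3e^(3t)(1,0,0).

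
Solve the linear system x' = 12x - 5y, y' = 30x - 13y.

x(t) = -c_1e^(-3t) - c_2e^(2t), y(t) = -3c_1e^(-3t) - 2c_2e^(2t)

Coefficient matrix A = [[12, -5], [30, -13]].
Characteristic polynomial det(A - λI) = λ^2 + λ - 6 = 0.
Eigenvalues λ = -3, 2.
For λ=-3: (A-λI) row 1 is [15, -5], so an eigenvector is (-1, -3).
For λ=2: (A-λI) row 1 is [10, -5], so an eigenvector is (-1, -2).
General solution: c_1e^(-3t)(-1,-3) + c_2e^(2t)(-1,-2).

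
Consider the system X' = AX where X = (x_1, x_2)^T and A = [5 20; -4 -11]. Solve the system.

x_1(t) = 2K_1e^(-3t)sin(4t) + K_1e^(-3t)cos(4t) + K_2e^(-3t)sin(4t) - 2K_2e^(-3t)cos(4t), x_2(t) = -K_1e^(-3t)sin(4t) + K_2e^(-3t)cos(4t)

Coefficient matrix A = [[5, 20], [-4, -11]].
Characteristic polynomial det(A - λI) = λ^2 + 6λ + 25 = 0.
Eigenvalues λ = -3 ± 4i (complex conjugate pair).
For λ=-3+4i: an eigenvector is (1,0) - i(2,-1) = (1 - 2i, 0 + i).
A real fundamental pair from Re and Im of e^((-3+4i)t)v: X_1 = e^(-3t)(cos(4t)·(1,0) + sin(4t)·(2,-1)), X_2 = e^(-3t)(sin(4t)·(1,0) - cos(4t)·(2,-1)).
General solution: K_1X_1 + K_2X_2.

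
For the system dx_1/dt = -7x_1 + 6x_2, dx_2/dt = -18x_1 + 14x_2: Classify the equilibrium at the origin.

A = [[-7,6],[-18,14]]; det(A-λI) = λ^2 - 7λ + 10.
λ = 5, 2: both positive.

unstable node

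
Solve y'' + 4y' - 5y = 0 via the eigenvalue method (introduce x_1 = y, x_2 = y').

y(t) = K_1e^(t) + K_2e^(-5t)

Let x_1 = y, x_2 = y'. Then x_1' = x_2 and x_2' = 5x_1 - 4x_2.
A = [[0,1],[5,-4]]; det(A-λI) = λ^2 + 4λ - 5.
Eigenvalues λ = 1, -5 with eigenvectors (1,1), (1,-5).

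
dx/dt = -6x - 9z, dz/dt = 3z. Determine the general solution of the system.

Coefficient matrix A = [[-6, -9], [0, 3]].
Characteristic polynomial det(A - λI) = λ^2 + 3λ - 18 = 0.
Eigenvalues λ = -6, 3.
For λ=-6: (A-λI) row 1 is [0, -9], so an eigenvector is (1, 0).
For λ=3: (A-λI) row 1 is [-9, -9], so an eigenvector is (1, -1).
General solution: C_1e^(-6t)(1,0) + C_2e^(3t)(1,-1).

x(t) = C_1e^(-6t) + C_2e^(3t), z(t) = -C_2e^(3t)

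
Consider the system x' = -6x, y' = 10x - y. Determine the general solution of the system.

x(t) = -c_2e^(-6t), y(t) = -c_1e^(-t) + 2c_2e^(-6t)

Coefficient matrix A = [[-6, 0], [10, -1]].
Characteristic polynomial det(A - λI) = λ^2 + 7λ + 6 = 0.
Eigenvalues λ = -1, -6.
For λ=-1: (A-λI) row 1 is [-5, 0], so an eigenvector is (0, -1).
For λ=-6: (A-λI) row 2 is [10, 5], so an eigenvector is (-1, 2).
General solution: c_1e^(-t)(0,-1) + c_2e^(-6t)(-1,2).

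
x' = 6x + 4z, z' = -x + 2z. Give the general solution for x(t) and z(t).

x(t) = -2c_1e^(4t) - 2c_2te^(4t) - 3c_2e^(4t), z(t) = c_1e^(4t) + c_2te^(4t) + c_2e^(4t)

Coefficient matrix A = [[6, 4], [-1, 2]].
Characteristic polynomial det(A - λI) = λ^2 - 8λ + 16 = 0.
Single eigenvalue λ = 4 with algebraic multiplicity 2.
Eigenvector v = (-2,1); generalized eigenvector w with (A-λI)w=v is (-3,1).
General solution: e^(4t)[c_1·v + c_2·(t·v + w)].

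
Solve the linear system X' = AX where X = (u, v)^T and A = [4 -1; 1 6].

Coefficient matrix A = [[4, -1], [1, 6]].
Characteristic polynomial det(A - λI) = λ^2 - 10λ + 25 = 0.
Single eigenvalue λ = 5 with algebraic multiplicity 2.
Eigenvector v = (-1,1); generalized eigenvector w with (A-λI)w=v is (2,-1).
General solution: e^(5t)[C_1·v + C_2·(t·v + w)].

u(t) = -C_1e^(5t) - C_2te^(5t) + 2C_2e^(5t), v(t) = C_1e^(5t) + C_2te^(5t) - C_2e^(5t)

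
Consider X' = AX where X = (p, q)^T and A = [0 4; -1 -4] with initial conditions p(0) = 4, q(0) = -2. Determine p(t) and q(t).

p(t) = 4e^(-2t), q(t) = -2e^(-2t)

Coefficient matrix A = [[0, 4], [-1, -4]].
Characteristic polynomial det(A - λI) = λ^2 + 4λ + 4 = 0.
Single eigenvalue λ = -2 with algebraic multiplicity 2.
Eigenvector v = (2,-1); generalized eigenvector w with (A-λI)w=v is (-3,2).
General solution: e^(-2t)[c_1·v + c_2·(t·v + w)].
Applying p(0)=4, q(0)=-2 gives c_1=2, c_2=0.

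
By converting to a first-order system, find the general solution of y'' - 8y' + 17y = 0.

y(t) = C_1e^(4t)cos(t) + C_2e^(4t)sin(t)

Let x_1 = y, x_2 = y'. Then x_1' = x_2 and x_2' = -17x_1 + 8x_2.
A = [[0,1],[-17,8]]; det(A-λI) = λ^2 - 8λ + 17.
Eigenvalues λ = 4 ± i.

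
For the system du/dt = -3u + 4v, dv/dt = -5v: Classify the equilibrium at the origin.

A = [[-3,4],[0,-5]]; det(A-λI) = λ^2 + 8λ + 15.
λ = -5, -3: both negative.

stable node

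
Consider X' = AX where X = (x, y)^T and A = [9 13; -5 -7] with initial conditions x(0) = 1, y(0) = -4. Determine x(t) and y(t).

x(t) = -44e^(t)sin(t) + e^(t)cos(t), y(t) = 27e^(t)sin(t) - 4e^(t)cos(t)

Coefficient matrix A = [[9, 13], [-5, -7]].
Characteristic polynomial det(A - λI) = λ^2 - 2λ + 2 = 0.
Eigenvalues λ = 1 ± i (complex conjugate pair).
For λ=1+i: an eigenvector is (-2,1) - i(-3,2) = (-2 + 3i, 1 - 2i).
A real fundamental pair from Re and Im of e^((1+i)t)v: X_1 = e^(t)(cos(t)·(-2,1) + sin(t)·(-3,2)), X_2 = e^(t)(sin(t)·(-2,1) - cos(t)·(-3,2)).
General solution: K_1X_1 + K_2X_2.
Applying x(0)=1, y(0)=-4 gives K_1=10, K_2=7.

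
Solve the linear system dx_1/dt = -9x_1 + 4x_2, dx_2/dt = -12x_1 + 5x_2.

Coefficient matrix A = [[-9, 4], [-12, 5]].
Characteristic polynomial det(A - λI) = λ^2 + 4λ + 3 = 0.
Eigenvalues λ = -1, -3.
For λ=-1: (A-λI) row 1 is [-8, 4], so an eigenvector is (1, 2).
For λ=-3: (A-λI) row 1 is [-6, 4], so an eigenvector is (2, 3).
General solution: c_1e^(-t)(1,2) + c_2e^(-3t)(2,3).

x_1(t) = c_1e^(-t) + 2c_2e^(-3t), x_2(t) = 2c_1e^(-t) + 3c_2e^(-3t)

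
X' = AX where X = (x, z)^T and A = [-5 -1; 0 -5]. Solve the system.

Coefficient matrix A = [[-5, -1], [0, -5]].
Characteristic polynomial det(A - λI) = λ^2 + 10λ + 25 = 0.
Single eigenvalue λ = -5 with algebraic multiplicity 2.
Eigenvector v = (1,0); generalized eigenvector w with (A-λI)w=v is (-2,-1).
General solution: e^(-5t)[C_1·v + C_2·(t·v + w)].

x(t) = C_1e^(-5t) + C_2te^(-5t) - 2C_2e^(-5t), z(t) = -C_2e^(-5t)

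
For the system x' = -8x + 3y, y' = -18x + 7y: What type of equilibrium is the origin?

saddle

A = [[-8,3],[-18,7]]; det(A-λI) = λ^2 + λ - 2.
λ = 1, -2: opposite signs.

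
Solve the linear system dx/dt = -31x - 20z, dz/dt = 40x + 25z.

Coefficient matrix A = [[-31, -20], [40, 25]].
Characteristic polynomial det(A - λI) = λ^2 + 6λ + 25 = 0.
Eigenvalues λ = -3 ± 4i (complex conjugate pair).
For λ=-3+4i: an eigenvector is (1,-1) - i(-2,3) = (1 + 2i, -1 - 3i).
A real fundamental pair from Re and Im of e^((-3+4i)t)v: X_1 = e^(-3t)(cos(4t)·(1,-1) + sin(4t)·(-2,3)), X_2 = e^(-3t)(sin(4t)·(1,-1) - cos(4t)·(-2,3)).
General solution: C_1X_1 + C_2X_2.

x(t) = -2C_1e^(-3t)sin(4t) + C_1e^(-3t)cos(4t) + C_2e^(-3t)sin(4t) + 2C_2e^(-3t)cos(4t), z(t) = 3C_1e^(-3t)sin(4t) - C_1e^(-3t)cos(4t) - C_2e^(-3t)sin(4t) - 3C_2e^(-3t)cos(4t)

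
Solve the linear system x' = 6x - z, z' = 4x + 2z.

x(t) = K_1e^(4t) + K_2te^(4t), z(t) = 2K_1e^(4t) + 2K_2te^(4t) - K_2e^(4t)

Coefficient matrix A = [[6, -1], [4, 2]].
Characteristic polynomial det(A - λI) = λ^2 - 8λ + 16 = 0.
Single eigenvalue λ = 4 with algebraic multiplicity 2.
Eigenvector v = (1,2); generalized eigenvector w with (A-λI)w=v is (0,-1).
General solution: e^(4t)[K_1·v + K_2·(t·v + w)].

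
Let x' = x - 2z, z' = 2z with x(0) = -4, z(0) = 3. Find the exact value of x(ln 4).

A = [[1,-2],[0,2]]; eigenvalues λ = 1, 2.
Eigenvectors: (-1,0) for λ=1, (-2,1) for λ=2.
From the initial condition, c_1 = -2, c_2 = 3.
x(ln 4) = (-2)(4^1)(-1) + (3)(4^2)(-2) = -88.

-88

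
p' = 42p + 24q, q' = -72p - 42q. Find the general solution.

p(t) = K_1e^(-6t) + 2K_2e^(6t), q(t) = -2K_1e^(-6t) - 3K_2e^(6t)

Coefficient matrix A = [[42, 24], [-72, -42]].
Characteristic polynomial det(A - λI) = λ^2 - 36 = 0.
Eigenvalues λ = -6, 6.
For λ=-6: (A-λI) row 1 is [48, 24], so an eigenvector is (1, -2).
For λ=6: (A-λI) row 1 is [36, 24], so an eigenvector is (2, -3).
General solution: K_1e^(-6t)(1,-2) + K_2e^(6t)(2,-3).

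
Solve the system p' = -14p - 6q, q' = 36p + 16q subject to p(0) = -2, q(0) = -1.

p(t) = 5e^(4t) - 7e^(-2t), q(t) = -15e^(4t) + 14e^(-2t)

Coefficient matrix A = [[-14, -6], [36, 16]].
Characteristic polynomial det(A - λI) = λ^2 - 2λ - 8 = 0.
Eigenvalues λ = 4, -2.
For λ=4: (A-λI) row 1 is [-18, -6], so an eigenvector is (1, -3).
For λ=-2: (A-λI) row 1 is [-12, -6], so an eigenvector is (-1, 2).
General solution: K_1e^(4t)(1,-3) + K_2e^(-2t)(-1,2).
Applying p(0)=-2, q(0)=-1 gives K_1=5, K_2=7.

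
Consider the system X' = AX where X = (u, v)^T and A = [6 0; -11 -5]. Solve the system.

u(t) = -K_1e^(6t), v(t) = K_1e^(6t) - K_2e^(-5t)

Coefficient matrix A = [[6, 0], [-11, -5]].
Characteristic polynomial det(A - λI) = λ^2 - λ - 30 = 0.
Eigenvalues λ = 6, -5.
For λ=6: (A-λI) row 2 is [-11, -11], so an eigenvector is (-1, 1).
For λ=-5: (A-λI) row 1 is [11, 0], so an eigenvector is (0, -1).
General solution: K_1e^(6t)(-1,1) + K_2e^(-5t)(0,-1).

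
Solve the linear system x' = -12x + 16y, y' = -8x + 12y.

Coefficient matrix A = [[-12, 16], [-8, 12]].
Characteristic polynomial det(A - λI) = λ^2 - 16 = 0.
Eigenvalues λ = 4, -4.
For λ=4: (A-λI) row 1 is [-16, 16], so an eigenvector is (-1, -1).
For λ=-4: (A-λI) row 1 is [-8, 16], so an eigenvector is (-2, -1).
General solution: c_1e^(4t)(-1,-1) + c_2e^(-4t)(-2,-1).

x(t) = -c_1e^(4t) - 2c_2e^(-4t), y(t) = -c_1e^(4t) - c_2e^(-4t)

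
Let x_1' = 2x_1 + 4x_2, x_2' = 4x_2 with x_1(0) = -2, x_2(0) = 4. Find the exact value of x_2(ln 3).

324

A = [[2,4],[0,4]]; eigenvalues λ = 2, 4.
Eigenvectors: (1,0) for λ=2, (-2,-1) for λ=4.
From the initial condition, c_1 = -10, c_2 = -4.
x_2(ln 3) = (-10)(3^2)(0) + (-4)(3^4)(-1) = 324.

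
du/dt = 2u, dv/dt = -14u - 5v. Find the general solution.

u(t) = C_2e^(2t), v(t) = C_1e^(-5t) - 2C_2e^(2t)

Coefficient matrix A = [[2, 0], [-14, -5]].
Characteristic polynomial det(A - λI) = λ^2 + 3λ - 10 = 0.
Eigenvalues λ = -5, 2.
For λ=-5: (A-λI) row 1 is [7, 0], so an eigenvector is (0, 1).
For λ=2: (A-λI) row 2 is [-14, -7], so an eigenvector is (1, -2).
General solution: C_1e^(-5t)(0,1) + C_2e^(2t)(1,-2).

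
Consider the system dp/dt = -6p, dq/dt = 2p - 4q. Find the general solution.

p(t) = K_1e^(-6t), q(t) = -K_1e^(-6t) - K_2e^(-4t)

Coefficient matrix A = [[-6, 0], [2, -4]].
Characteristic polynomial det(A - λI) = λ^2 + 10λ + 24 = 0.
Eigenvalues λ = -6, -4.
For λ=-6: (A-λI) row 2 is [2, 2], so an eigenvector is (1, -1).
For λ=-4: (A-λI) row 1 is [-2, 0], so an eigenvector is (0, -1).
General solution: K_1e^(-6t)(1,-1) + K_2e^(-4t)(0,-1).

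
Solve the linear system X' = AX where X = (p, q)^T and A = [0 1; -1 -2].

Coefficient matrix A = [[0, 1], [-1, -2]].
Characteristic polynomial det(A - λI) = λ^2 + 2λ + 1 = 0.
Single eigenvalue λ = -1 with algebraic multiplicity 2.
Eigenvector v = (1,-1); generalized eigenvector w with (A-λI)w=v is (-1,2).
General solution: e^(-t)[C_1·v + C_2·(t·v + w)].

p(t) = C_1e^(-t) + C_2te^(-t) - C_2e^(-t), q(t) = -C_1e^(-t) - C_2te^(-t) + 2C_2e^(-t)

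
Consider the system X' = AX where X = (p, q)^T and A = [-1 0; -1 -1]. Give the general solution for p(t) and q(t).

p(t) = c_2e^(-t), q(t) = -c_1e^(-t) - c_2te^(-t) - 2c_2e^(-t)

Coefficient matrix A = [[-1, 0], [-1, -1]].
Characteristic polynomial det(A - λI) = λ^2 + 2λ + 1 = 0.
Single eigenvalue λ = -1 with algebraic multiplicity 2.
Eigenvector v = (0,-1); generalized eigenvector w with (A-λI)w=v is (1,-2).
General solution: e^(-t)[c_1·v + c_2·(t·v + w)].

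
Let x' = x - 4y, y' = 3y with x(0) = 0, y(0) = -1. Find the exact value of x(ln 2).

A = [[1,-4],[0,3]]; eigenvalues λ = 3, 1.
Eigenvectors: (-2,1) for λ=3, (-1,0) for λ=1.
From the initial condition, c_1 = -1, c_2 = 2.
x(ln 2) = (-1)(2^3)(-2) + (2)(2^1)(-1) = 12.

12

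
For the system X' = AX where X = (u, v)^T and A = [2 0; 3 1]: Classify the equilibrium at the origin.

A = [[2,0],[3,1]]; det(A-λI) = λ^2 - 3λ + 2.
λ = 2, 1: both positive.

unstable node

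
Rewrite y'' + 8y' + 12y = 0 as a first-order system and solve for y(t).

y(t) = C_1e^(-6t) + C_2e^(-2t)

Let x_1 = y, x_2 = y'. Then x_1' = x_2 and x_2' = -12x_1 - 8x_2.
A = [[0,1],[-12,-8]]; det(A-λI) = λ^2 + 8λ + 12.
Eigenvalues λ = -6, -2 with eigenvectors (1,-6), (1,-2).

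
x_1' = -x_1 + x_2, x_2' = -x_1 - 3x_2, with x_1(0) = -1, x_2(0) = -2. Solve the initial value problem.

Coefficient matrix A = [[-1, 1], [-1, -3]].
Characteristic polynomial det(A - λI) = λ^2 + 4λ + 4 = 0.
Single eigenvalue λ = -2 with algebraic multiplicity 2.
Eigenvector v = (1,-1); generalized eigenvector w with (A-λI)w=v is (1,0).
General solution: e^(-2t)[c_1·v + c_2·(t·v + w)].
Applying x_1(0)=-1, x_2(0)=-2 gives c_1=2, c_2=-3.

x_1(t) = -3te^(-2t) - e^(-2t), x_2(t) = 3te^(-2t) - 2e^(-2t)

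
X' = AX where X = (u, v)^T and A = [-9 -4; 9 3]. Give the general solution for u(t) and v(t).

Coefficient matrix A = [[-9, -4], [9, 3]].
Characteristic polynomial det(A - λI) = λ^2 + 6λ + 9 = 0.
Single eigenvalue λ = -3 with algebraic multiplicity 2.
Eigenvector v = (2,-3); generalized eigenvector w with (A-λI)w=v is (1,-2).
General solution: e^(-3t)[c_1·v + c_2·(t·v + w)].

u(t) = 2c_1e^(-3t) + 2c_2te^(-3t) + c_2e^(-3t), v(t) = -3c_1e^(-3t) - 3c_2te^(-3t) - 2c_2e^(-3t)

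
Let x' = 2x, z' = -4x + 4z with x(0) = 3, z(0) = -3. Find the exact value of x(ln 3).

A = [[2,0],[-4,4]]; eigenvalues λ = 2, 4.
Eigenvectors: (1,2) for λ=2, (0,-1) for λ=4.
From the initial condition, c_1 = 3, c_2 = 9.
x(ln 3) = (3)(3^2)(1) + (9)(3^4)(0) = 27.

27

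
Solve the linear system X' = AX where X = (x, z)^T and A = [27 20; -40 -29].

x(t) = K_1e^(-t)sin(4t) - 2K_1e^(-t)cos(4t) - 2K_2e^(-t)sin(4t) - K_2e^(-t)cos(4t), z(t) = -K_1e^(-t)sin(4t) + 3K_1e^(-t)cos(4t) + 3K_2e^(-t)sin(4t) + K_2e^(-t)cos(4t)

Coefficient matrix A = [[27, 20], [-40, -29]].
Characteristic polynomial det(A - λI) = λ^2 + 2λ + 17 = 0.
Eigenvalues λ = -1 ± 4i (complex conjugate pair).
For λ=-1+4i: an eigenvector is (-2,3) - i(1,-1) = (-2 - i, 3 + i).
A real fundamental pair from Re and Im of e^((-1+4i)t)v: X_1 = e^(-t)(cos(4t)·(-2,3) + sin(4t)·(1,-1)), X_2 = e^(-t)(sin(4t)·(-2,3) - cos(4t)·(1,-1)).
General solution: K_1X_1 + K_2X_2.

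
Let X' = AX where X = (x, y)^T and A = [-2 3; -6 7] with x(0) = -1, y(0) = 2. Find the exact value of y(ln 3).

A = [[-2,3],[-6,7]]; eigenvalues λ = 4, 1.
Eigenvectors: (-1,-2) for λ=4, (1,1) for λ=1.
From the initial condition, c_1 = -3, c_2 = -4.
y(ln 3) = (-3)(3^4)(-2) + (-4)(3^1)(1) = 474.

474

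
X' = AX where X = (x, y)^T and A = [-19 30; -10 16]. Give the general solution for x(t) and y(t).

x(t) = 3c_1e^(t) + 2c_2e^(-4t), y(t) = 2c_1e^(t) + c_2e^(-4t)

Coefficient matrix A = [[-19, 30], [-10, 16]].
Characteristic polynomial det(A - λI) = λ^2 + 3λ - 4 = 0.
Eigenvalues λ = 1, -4.
For λ=1: (A-λI) row 1 is [-20, 30], so an eigenvector is (3, 2).
For λ=-4: (A-λI) row 1 is [-15, 30], so an eigenvector is (2, 1).
General solution: c_1e^(t)(3,2) + c_2e^(-4t)(2,1).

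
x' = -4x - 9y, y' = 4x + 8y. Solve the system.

x(t) = 3C_1e^(2t) + 3C_2te^(2t) + C_2e^(2t), y(t) = -2C_1e^(2t) - 2C_2te^(2t) - C_2e^(2t)

Coefficient matrix A = [[-4, -9], [4, 8]].
Characteristic polynomial det(A - λI) = λ^2 - 4λ + 4 = 0.
Single eigenvalue λ = 2 with algebraic multiplicity 2.
Eigenvector v = (3,-2); generalized eigenvector w with (A-λI)w=v is (1,-1).
General solution: e^(2t)[C_1·v + C_2·(t·v + w)].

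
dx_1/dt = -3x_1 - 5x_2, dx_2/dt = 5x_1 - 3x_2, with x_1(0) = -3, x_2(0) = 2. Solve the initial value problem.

x_1(t) = -2e^(-3t)sin(5t) - 3e^(-3t)cos(5t), x_2(t) = -3e^(-3t)sin(5t) + 2e^(-3t)cos(5t)

Coefficient matrix A = [[-3, -5], [5, -3]].
Characteristic polynomial det(A - λI) = λ^2 + 6λ + 34 = 0.
Eigenvalues λ = -3 ± 5i (complex conjugate pair).
For λ=-3+5i: an eigenvector is (0,-1) - i(1,0) = (0 - i, -1).
A real fundamental pair from Re and Im of e^((-3+5i)t)v: X_1 = e^(-3t)(cos(5t)·(0,-1) + sin(5t)·(1,0)), X_2 = e^(-3t)(sin(5t)·(0,-1) - cos(5t)·(1,0)).
General solution: c_1X_1 + c_2X_2.
Applying x_1(0)=-3, x_2(0)=2 gives c_1=-2, c_2=3.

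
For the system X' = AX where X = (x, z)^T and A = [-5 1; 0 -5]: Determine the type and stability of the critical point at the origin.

stable improper node

A = [[-5,1],[0,-5]]; det(A-λI) = λ^2 + 10λ + 25.
repeated λ = -5 with a single eigenvector.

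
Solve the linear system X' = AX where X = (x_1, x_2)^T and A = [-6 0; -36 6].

Coefficient matrix A = [[-6, 0], [-36, 6]].
Characteristic polynomial det(A - λI) = λ^2 - 36 = 0.
Eigenvalues λ = 6, -6.
For λ=6: (A-λI) row 1 is [-12, 0], so an eigenvector is (0, -1).
For λ=-6: (A-λI) row 2 is [-36, 12], so an eigenvector is (1, 3).
General solution: c_1e^(6t)(0,-1) + c_2e^(-6t)(1,3).

x_1(t) = c_2e^(-6t), x_2(t) = -c_1e^(6t) + 3c_2e^(-6t)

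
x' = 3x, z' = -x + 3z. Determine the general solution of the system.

Coefficient matrix A = [[3, 0], [-1, 3]].
Characteristic polynomial det(A - λI) = λ^2 - 6λ + 9 = 0.
Single eigenvalue λ = 3 with algebraic multiplicity 2.
Eigenvector v = (0,-1); generalized eigenvector w with (A-λI)w=v is (1,-2).
General solution: e^(3t)[K_1·v + K_2·(t·v + w)].

x(t) = K_2e^(3t), z(t) = -K_1e^(3t) - K_2te^(3t) - 2K_2e^(3t)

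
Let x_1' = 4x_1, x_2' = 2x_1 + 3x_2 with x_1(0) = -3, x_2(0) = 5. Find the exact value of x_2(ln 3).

A = [[4,0],[2,3]]; eigenvalues λ = 4, 3.
Eigenvectors: (-1,-2) for λ=4, (0,-1) for λ=3.
From the initial condition, c_1 = 3, c_2 = -11.
x_2(ln 3) = (3)(3^4)(-2) + (-11)(3^3)(-1) = -189.

-189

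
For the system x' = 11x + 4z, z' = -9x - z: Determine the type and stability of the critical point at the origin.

unstable improper node

A = [[11,4],[-9,-1]]; det(A-λI) = λ^2 - 10λ + 25.
repeated λ = 5 with a single eigenvector.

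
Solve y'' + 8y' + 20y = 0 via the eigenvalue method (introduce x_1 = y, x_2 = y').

Let x_1 = y, x_2 = y'. Then x_1' = x_2 and x_2' = -20x_1 - 8x_2.
A = [[0,1],[-20,-8]]; det(A-λI) = λ^2 + 8λ + 20.
Eigenvalues λ = -4 ± 2i.

y(t) = K_1e^(-4t)cos(2t) + K_2e^(-4t)sin(2t)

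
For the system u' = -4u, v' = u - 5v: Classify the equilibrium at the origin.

stable node

A = [[-4,0],[1,-5]]; det(A-λI) = λ^2 + 9λ + 20.
λ = -4, -5: both negative.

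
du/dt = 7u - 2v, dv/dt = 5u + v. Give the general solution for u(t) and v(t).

Coefficient matrix A = [[7, -2], [5, 1]].
Characteristic polynomial det(A - λI) = λ^2 - 8λ + 17 = 0.
Eigenvalues λ = 4 ± i (complex conjugate pair).
For λ=4+i: an eigenvector is (1,1) - i(1,2) = (1 - i, 1 - 2i).
A real fundamental pair from Re and Im of e^((4+i)t)v: X_1 = e^(4t)(cos(t)·(1,1) + sin(t)·(1,2)), X_2 = e^(4t)(sin(t)·(1,1) - cos(t)·(1,2)).
General solution: c_1X_1 + c_2X_2.

u(t) = c_1e^(4t)sin(t) + c_1e^(4t)cos(t) + c_2e^(4t)sin(t) - c_2e^(4t)cos(t), v(t) = 2c_1e^(4t)sin(t) + c_1e^(4t)cos(t) + c_2e^(4t)sin(t) - 2c_2e^(4t)cos(t)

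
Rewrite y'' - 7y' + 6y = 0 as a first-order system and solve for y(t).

Let x_1 = y, x_2 = y'. Then x_1' = x_2 and x_2' = -6x_1 + 7x_2.
A = [[0,1],[-6,7]]; det(A-λI) = λ^2 - 7λ + 6.
Eigenvalues λ = 1, 6 with eigenvectors (1,1), (1,6).

y(t) = C_1e^(t) + C_2e^(6t)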